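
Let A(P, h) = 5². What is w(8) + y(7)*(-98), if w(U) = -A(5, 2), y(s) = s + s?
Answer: -1397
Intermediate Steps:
y(s) = 2*s
A(P, h) = 25
w(U) = -25 (w(U) = -1*25 = -25)
w(8) + y(7)*(-98) = -25 + (2*7)*(-98) = -25 + 14*(-98) = -25 - 1372 = -1397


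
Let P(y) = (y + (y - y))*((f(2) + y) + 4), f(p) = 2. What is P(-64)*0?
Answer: 0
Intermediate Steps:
P(y) = y*(6 + y) (P(y) = (y + (y - y))*((2 + y) + 4) = (y + 0)*(6 + y) = y*(6 + y))
P(-64)*0 = -64*(6 - 64)*0 = -64*(-58)*0 = 3712*0 = 0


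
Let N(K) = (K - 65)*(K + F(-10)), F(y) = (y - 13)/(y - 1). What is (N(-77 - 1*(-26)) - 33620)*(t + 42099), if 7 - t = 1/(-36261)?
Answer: -469358383703804/398871 ≈ -1.1767e+9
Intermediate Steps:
t = 253828/36261 (t = 7 - 1/(-36261) = 7 - 1*(-1/36261) = 7 + 1/36261 = 253828/36261 ≈ 7.0000)
F(y) = (-13 + y)/(-1 + y)
N(K) = (-65 + K)*(23/11 + K) (N(K) = (K - 65)*(K + (-13 - 10)/(-1 - 10)) = (-65 + K)*(K - 23/(-11)) = (-65 + K)*(K - 1/11*(-23)) = (-65 + K)*(K + 23/11) = (-65 + K)*(23/11 + K))
(N(-77 - 1*(-26)) - 33620)*(t + 42099) = ((-1495/11 + (-77 - 1*(-26))**2 - 692*(-77 - 1*(-26))/11) - 33620)*(253828/36261 + 42099) = ((-1495/11 + (-77 + 26)**2 - 692*(-77 + 26)/11) - 33620)*(1526805667/36261) = ((-1495/11 + (-51)**2 - 692/11*(-51)) - 33620)*(1526805667/36261) = ((-1495/11 + 2601 + 35292/11) - 33620)*(1526805667/36261) = (62408/11 - 33620)*(1526805667/36261) = -307412/11*1526805667/36261 = -469358383703804/398871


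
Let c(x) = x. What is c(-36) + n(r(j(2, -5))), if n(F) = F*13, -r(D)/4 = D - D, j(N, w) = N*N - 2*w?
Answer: -36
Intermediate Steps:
j(N, w) = N² - 2*w
r(D) = 0 (r(D) = -4*(D - D) = -4*0 = 0)
n(F) = 13*F
c(-36) + n(r(j(2, -5))) = -36 + 13*0 = -36 + 0 = -36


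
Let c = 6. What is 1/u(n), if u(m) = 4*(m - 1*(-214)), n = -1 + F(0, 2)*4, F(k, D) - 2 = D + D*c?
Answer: 1/1108 ≈ 0.00090253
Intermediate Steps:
F(k, D) = 2 + 7*D (F(k, D) = 2 + (D + D*6) = 2 + (D + 6*D) = 2 + 7*D)
n = 63 (n = -1 + (2 + 7*2)*4 = -1 + (2 + 14)*4 = -1 + 16*4 = -1 + 64 = 63)
u(m) = 856 + 4*m (u(m) = 4*(m + 214) = 4*(214 + m) = 856 + 4*m)
1/u(n) = 1/(856 + 4*63) = 1/(856 + 252) = 1/1108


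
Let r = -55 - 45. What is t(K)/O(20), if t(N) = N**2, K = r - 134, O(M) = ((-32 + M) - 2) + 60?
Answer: 27378/23 ≈ 1190.3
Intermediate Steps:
r = -100
O(M) = 26 + M (O(M) = (-34 + M) + 60 = 26 + M)
K = -234 (K = -100 - 134 = -234)
t(K)/O(20) = (-234)**2/(26 + 20) = 54756/46 = 54756*(1/46) = 27378/23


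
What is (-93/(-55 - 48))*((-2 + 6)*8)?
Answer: 2976/103 ≈ 28.893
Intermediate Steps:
(-93/(-55 - 48))*((-2 + 6)*8) = (-93/(-103))*(4*8) = -93*(-1/103)*32 = (93/103)*32 = 2976/103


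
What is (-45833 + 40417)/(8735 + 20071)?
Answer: -2708/14403 ≈ -0.18802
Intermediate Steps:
(-45833 + 40417)/(8735 + 20071) = -5416/28806 = -5416*1/28806 = -2708/14403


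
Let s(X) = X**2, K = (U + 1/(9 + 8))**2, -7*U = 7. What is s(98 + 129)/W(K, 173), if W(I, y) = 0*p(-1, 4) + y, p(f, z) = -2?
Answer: 51529/173 ≈ 297.86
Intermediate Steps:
U = -1 (U = -1/7*7 = -1)
K = 256/289 (K = (-1 + 1/(9 + 8))**2 = (-1 + 1/17)**2 = (-16/17)**2 = 256/289 ≈ 0.88581)
W(I, y) = y (W(I, y) = 0*(-2) + y = 0 + y = y)
s(98 + 129)/W(K, 173) = (98 + 129)**2/173 = 227**2*(1/173) = 51529*(1/173) = 51529/173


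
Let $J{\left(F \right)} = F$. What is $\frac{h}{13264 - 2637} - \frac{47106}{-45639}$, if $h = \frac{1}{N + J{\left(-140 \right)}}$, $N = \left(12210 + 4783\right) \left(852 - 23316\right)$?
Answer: $\frac{21232528026707385}{20571293393859164} \approx 1.0321$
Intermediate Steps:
$N = -381730752$ ($N = 16993 \left(-22464\right) = -381730752$)
$h = - \frac{1}{381730892}$ ($h = \frac{1}{-381730752 - 140} = \frac{1}{-381730892} = - \frac{1}{381730892} \approx -2.6196 \cdot 10^{-9}$)
$\frac{h}{13264 - 2637} - \frac{47106}{-45639} = - \frac{1}{381730892 \left(13264 - 2637\right)} - \frac{47106}{-45639} = - \frac{1}{381730892 \cdot 10627} - - \frac{5234}{5071} = \left(- \frac{1}{381730892}\right) \frac{1}{10627} + \frac{5234}{5071} = - \frac{1}{4056654189284} + \frac{5234}{5071} = \frac{21232528026707385}{20571293393859164}$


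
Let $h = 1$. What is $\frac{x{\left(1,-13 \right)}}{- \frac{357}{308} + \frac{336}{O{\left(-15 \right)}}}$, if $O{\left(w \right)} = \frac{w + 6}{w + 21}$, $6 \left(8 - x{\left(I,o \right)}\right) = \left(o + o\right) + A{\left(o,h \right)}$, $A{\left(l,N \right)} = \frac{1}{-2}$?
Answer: $- \frac{1639}{29721} \approx -0.055146$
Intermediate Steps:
$A{\left(l,N \right)} = - \frac{1}{2}$
$x{\left(I,o \right)} = \frac{97}{12} - \frac{o}{3}$ ($x{\left(I,o \right)} = 8 - \frac{\left(o + o\right) - \frac{1}{2}}{6} = 8 - \frac{2 o - \frac{1}{2}}{6} = 8 - \frac{- \frac{1}{2} + 2 o}{6} = 8 - \left(- \frac{1}{12} + \frac{o}{3}\right) = \frac{97}{12} - \frac{o}{3}$)
$O{\left(w \right)} = \frac{6 + w}{21 + w}$
$\frac{x{\left(1,-13 \right)}}{- \frac{357}{308} + \frac{336}{O{\left(-15 \right)}}} = \frac{\frac{97}{12} - - \frac{13}{3}}{- \frac{357}{308} + \frac{336}{\frac{1}{21 - 15} \left(6 - 15\right)}} = \frac{\frac{97}{12} + \frac{13}{3}}{\left(-357\right) \frac{1}{308} + \frac{336}{\frac{1}{6} \left(-9\right)}} = \frac{149}{12 \left(- \frac{51}{44} + \frac{336}{\frac{1}{6} \left(-9\right)}\right)} = \frac{149}{12 \left(- \frac{51}{44} + \frac{336}{- \frac{3}{2}}\right)} = \frac{149}{12 \left(- \frac{51}{44} + 336 \left(- \frac{2}{3}\right)\right)} = \frac{149}{12 \left(- \frac{51}{44} - 224\right)} = \frac{149}{12 \left(- \frac{9907}{44}\right)} = \frac{149}{12} \left(- \frac{44}{9907}\right) = - \frac{1639}{29721}$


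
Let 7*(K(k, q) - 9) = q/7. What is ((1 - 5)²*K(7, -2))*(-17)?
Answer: -119408/49 ≈ -2436.9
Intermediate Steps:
K(k, q) = 9 + q/49 (K(k, q) = 9 + (q/7)/7 = 9 + q/49)
((1 - 5)²*K(7, -2))*(-17) = ((1 - 5)²*(9 + (1/49)*(-2)))*(-17) = ((-4)²*(9 - 2/49))*(-17) = (16*(439/49))*(-17) = (7024/49)*(-17) = -119408/49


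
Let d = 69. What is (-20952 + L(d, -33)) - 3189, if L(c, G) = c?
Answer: -24072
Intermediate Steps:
(-20952 + L(d, -33)) - 3189 = (-20952 + 69) - 3189 = -20883 - 3189 = -24072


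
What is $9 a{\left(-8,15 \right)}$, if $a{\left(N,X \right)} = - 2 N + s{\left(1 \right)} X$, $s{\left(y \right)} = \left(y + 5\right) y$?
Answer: $954$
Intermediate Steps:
$s{\left(y \right)} = y \left(5 + y\right)$ ($s{\left(y \right)} = \left(5 + y\right) y = y \left(5 + y\right)$)
$a{\left(N,X \right)} = - 2 N + 6 X$ ($a{\left(N,X \right)} = - 2 N + 1 \left(5 + 1\right) X = - 2 N + 1 \cdot 6 X = - 2 N + 6 X$)
$9 a{\left(-8,15 \right)} = 9 \left(\left(-2\right) \left(-8\right) + 6 \cdot 15\right) = 9 \left(16 + 90\right) = 9 \cdot 106 = 954$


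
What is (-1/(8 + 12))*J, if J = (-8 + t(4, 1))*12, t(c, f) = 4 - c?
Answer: 24/5 ≈ 4.8000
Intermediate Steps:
J = -96 (J = (-8 + (4 - 1*4))*12 = (-8 + (4 - 4))*12 = (-8 + 0)*12 = -8*12 = -96)
(-1/(8 + 12))*J = -1/(8 + 12)*(-96) = -1/20*(-96) = 24/5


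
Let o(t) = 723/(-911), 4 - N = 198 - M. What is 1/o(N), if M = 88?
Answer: -911/723 ≈ -1.2600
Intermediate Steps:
N = -106 (N = 4 - (198 - 1*88) = 4 - (198 - 88) = 4 - 1*110 = 4 - 110 = -106)
o(t) = -723/911 (o(t) = 723*(-1/911) = -723/911)
1/o(N) = 1/(-723/911) = -911/723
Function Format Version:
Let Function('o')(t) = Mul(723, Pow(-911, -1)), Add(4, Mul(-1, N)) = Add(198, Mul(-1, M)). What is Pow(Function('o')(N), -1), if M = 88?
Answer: Rational(-911, 723) ≈ -1.2600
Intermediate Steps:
N = -106 (N = Add(4, Mul(-1, Add(198, Mul(-1, 88)))) = Add(4, Mul(-1, Add(198, -88))) = Add(4, Mul(-1, 110)) = Add(4, -110) = -106)
Function('o')(t) = Rational(-723, 911) (Function('o')(t) = Mul(723, Rational(-1, 911)) = Rational(-723, 911))
Pow(Function('o')(N), -1) = Pow(Rational(-723, 911), -1) = Rational(-911, 723)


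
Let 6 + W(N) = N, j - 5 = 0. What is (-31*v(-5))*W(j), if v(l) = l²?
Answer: 775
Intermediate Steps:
j = 5 (j = 5 + 0 = 5)
W(N) = -6 + N
(-31*v(-5))*W(j) = (-31*(-5)²)*(-6 + 5) = -31*25*(-1) = -775*(-1) = 775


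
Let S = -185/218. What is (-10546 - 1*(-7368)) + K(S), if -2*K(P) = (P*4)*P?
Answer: -75549861/23762 ≈ -3179.4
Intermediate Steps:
S = -185/218 (S = -185*1/218 = -185/218 ≈ -0.84862)
K(P) = -2*P**2 (K(P) = -P*4*P/2 = -4*P*P/2 = -2*P**2)
(-10546 - 1*(-7368)) + K(S) = (-10546 - 1*(-7368)) - 2*(-185/218)**2 = (-10546 + 7368) - 2*34225/47524 = -3178 - 34225/23762 = -75549861/23762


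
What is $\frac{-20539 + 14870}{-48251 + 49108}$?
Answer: $- \frac{5669}{857} \approx -6.6149$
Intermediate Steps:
$\frac{-20539 + 14870}{-48251 + 49108} = - \frac{5669}{857}$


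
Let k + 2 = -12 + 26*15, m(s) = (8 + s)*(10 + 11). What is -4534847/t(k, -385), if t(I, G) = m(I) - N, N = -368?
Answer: -4534847/8432 ≈ -537.81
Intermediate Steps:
m(s) = 168 + 21*s (m(s) = (8 + s)*21 = 168 + 21*s)
k = 376 (k = -2 + (-12 + 26*15) = -2 + (-12 + 390) = -2 + 378 = 376)
t(I, G) = 536 + 21*I (t(I, G) = (168 + 21*I) - 1*(-368) = (168 + 21*I) + 368 = 536 + 21*I)
-4534847/t(k, -385) = -4534847/(536 + 21*376) = -4534847/(536 + 7896) = -4534847/8432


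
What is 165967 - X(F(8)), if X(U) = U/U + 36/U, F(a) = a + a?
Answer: 663855/4 ≈ 1.6596e+5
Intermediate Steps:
F(a) = 2*a
X(U) = 1 + 36/U
165967 - X(F(8)) = 165967 - (36 + 2*8)/(2*8) = 165967 - (36 + 16)/16 = 165967 - 52/16 = 165967 - 1*13/4 = 165967 - 13/4 = 663855/4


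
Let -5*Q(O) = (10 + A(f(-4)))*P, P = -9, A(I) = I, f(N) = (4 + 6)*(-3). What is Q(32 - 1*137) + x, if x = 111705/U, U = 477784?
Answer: -17088519/477784 ≈ -35.766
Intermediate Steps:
f(N) = -30 (f(N) = 10*(-3) = -30)
Q(O) = -36 (Q(O) = -(10 - 30)*(-9)/5 = -(-4)*(-9) = -1/5*180 = -36)
x = 111705/477784 ≈ 0.23380
Q(32 - 1*137) + x = -36 + 111705/477784 = -17088519/477784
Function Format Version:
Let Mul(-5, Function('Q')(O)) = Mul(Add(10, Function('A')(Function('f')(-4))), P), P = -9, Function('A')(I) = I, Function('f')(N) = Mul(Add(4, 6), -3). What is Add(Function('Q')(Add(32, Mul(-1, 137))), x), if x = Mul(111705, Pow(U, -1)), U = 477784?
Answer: Rational(-17088519, 477784) ≈ -35.766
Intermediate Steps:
Function('f')(N) = -30 (Function('f')(N) = Mul(10, -3) = -30)
Function('Q')(O) = -36 (Function('Q')(O) = Mul(Rational(-1, 5), Mul(Add(10, -30), -9)) = Mul(Rational(-1, 5), Mul(-20, -9)) = Mul(Rational(-1, 5), 180) = -36)
x = Rational(111705, 477784) (x = Mul(111705, Pow(477784, -1)) = Mul(111705, Rational(1, 477784)) = Rational(111705, 477784) ≈ 0.23380)
Add(Function('Q')(Add(32, Mul(-1, 137))), x) = Add(-36, Rational(111705, 477784)) = Rational(-17088519, 477784)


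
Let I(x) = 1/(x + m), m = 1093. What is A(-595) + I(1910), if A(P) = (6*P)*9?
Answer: -96486389/3003 ≈ -32130.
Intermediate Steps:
I(x) = 1/(1093 + x) (I(x) = 1/(x + 1093) = 1/(1093 + x))
A(P) = 54*P
A(-595) + I(1910) = 54*(-595) + 1/(1093 + 1910) = -32130 + 1/3003 = -96486389/3003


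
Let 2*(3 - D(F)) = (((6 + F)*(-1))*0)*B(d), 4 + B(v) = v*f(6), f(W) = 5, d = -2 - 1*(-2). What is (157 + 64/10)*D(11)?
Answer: 2451/5 ≈ 490.20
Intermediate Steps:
d = 0 (d = -2 + 2 = 0)
B(v) = -4 + 5*v (B(v) = -4 + v*5 = -4 + 5*v)
D(F) = 3 (D(F) = 3 - ((6 + F)*(-1))*0*(-4 + 5*0)/2 = 3 - (-6 - F)*0*(-4 + 0)/2 = 3 - 0*(-4) = 3 - ½*0 = 3 + 0 = 3)
(157 + 64/10)*D(11) = (157 + 64/10)*3 = (157 + 64*(⅒))*3 = (157 + 32/5)*3 = (817/5)*3 = 2451/5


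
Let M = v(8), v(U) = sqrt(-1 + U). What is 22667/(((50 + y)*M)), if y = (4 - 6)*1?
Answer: 22667*sqrt(7)/336 ≈ 178.49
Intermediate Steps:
M = sqrt(7) (M = sqrt(-1 + 8) = sqrt(7) ≈ 2.6458)
y = -2 (y = -2*1 = -2)
22667/(((50 + y)*M)) = 22667/(((50 - 2)*sqrt(7))) = 22667/((48*sqrt(7))) = 22667*(sqrt(7)/336) = 22667*sqrt(7)/336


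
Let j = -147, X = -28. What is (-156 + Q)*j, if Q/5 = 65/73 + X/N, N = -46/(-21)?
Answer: 53178573/1679 ≈ 31673.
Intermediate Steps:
N = 46/21 (N = -46*(-1/21) = 46/21 ≈ 2.1905)
Q = -99835/1679 (Q = 5*(65/73 - 28/46/21) = 5*(65*(1/73) - 28*21/46) = 5*(65/73 - 294/23) = 5*(-19967/1679) = -99835/1679 ≈ -59.461)
(-156 + Q)*j = (-156 - 99835/1679)*(-147) = -361759/1679*(-147) = 53178573/1679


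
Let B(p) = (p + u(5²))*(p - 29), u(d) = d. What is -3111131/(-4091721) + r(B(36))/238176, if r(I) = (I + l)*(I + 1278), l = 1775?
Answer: 298203610679/18047217424 ≈ 16.524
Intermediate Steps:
B(p) = (-29 + p)*(25 + p) (B(p) = (p + 5²)*(p - 29) = (p + 25)*(-29 + p) = (25 + p)*(-29 + p) = (-29 + p)*(25 + p))
r(I) = (1278 + I)*(1775 + I) (r(I) = (I + 1775)*(I + 1278) = (1775 + I)*(1278 + I) = (1278 + I)*(1775 + I))
-3111131/(-4091721) + r(B(36))/238176 = -3111131/(-4091721) + (2268450 + (-725 + 36² - 4*36)² + 3053*(-725 + 36² - 4*36))/238176 = -3111131*(-1/4091721) + (2268450 + (-725 + 1296 - 144)² + 3053*(-725 + 1296 - 144))*(1/238176) = 3111131/4091721 + (2268450 + 427² + 3053*427)*(1/238176) = 3111131/4091721 + (2268450 + 182329 + 1303631)*(1/238176) = 3111131/4091721 + 3754410*(1/238176) = 3111131/4091721 + 625735/39696 = 298203610679/18047217424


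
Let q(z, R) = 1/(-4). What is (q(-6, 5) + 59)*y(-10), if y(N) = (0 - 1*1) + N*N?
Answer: 23265/4 ≈ 5816.3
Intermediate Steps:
q(z, R) = -¼
y(N) = -1 + N² (y(N) = (0 - 1) + N² = -1 + N²)
(q(-6, 5) + 59)*y(-10) = (-¼ + 59)*(-1 + (-10)²) = 235*(-1 + 100)/4 = (235/4)*99 = 23265/4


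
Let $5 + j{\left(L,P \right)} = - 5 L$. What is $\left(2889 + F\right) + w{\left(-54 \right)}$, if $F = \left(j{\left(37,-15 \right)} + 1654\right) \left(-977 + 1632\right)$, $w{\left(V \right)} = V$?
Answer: $961755$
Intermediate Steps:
$j{\left(L,P \right)} = -5 - 5 L$
$F = 958920$ ($F = \left(\left(-5 - 185\right) + 1654\right) \left(-977 + 1632\right) = \left(\left(-5 - 185\right) + 1654\right) 655 = \left(-190 + 1654\right) 655 = 1464 \cdot 655 = 958920$)
$\left(2889 + F\right) + w{\left(-54 \right)} = \left(2889 + 958920\right) - 54 = 961809 - 54 = 961755$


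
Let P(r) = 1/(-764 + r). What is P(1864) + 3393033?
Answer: 3732336301/1100 ≈ 3.3930e+6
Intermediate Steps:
P(1864) + 3393033 = 1/(-764 + 1864) + 3393033 = 1/1100 + 3393033 = 3732336301/1100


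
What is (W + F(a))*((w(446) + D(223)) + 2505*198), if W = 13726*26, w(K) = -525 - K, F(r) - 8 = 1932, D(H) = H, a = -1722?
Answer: 177700753472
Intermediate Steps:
F(r) = 1940 (F(r) = 8 + 1932 = 1940)
W = 356876
(W + F(a))*((w(446) + D(223)) + 2505*198) = (356876 + 1940)*(((-525 - 1*446) + 223) + 2505*198) = 358816*(((-525 - 446) + 223) + 495990) = 358816*((-971 + 223) + 495990) = 358816*(-748 + 495990) = 358816*495242 = 177700753472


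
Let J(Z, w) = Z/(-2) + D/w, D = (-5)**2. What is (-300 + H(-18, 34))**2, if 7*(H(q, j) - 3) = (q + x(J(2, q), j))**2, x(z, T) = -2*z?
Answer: 485497156/6561 ≈ 73997.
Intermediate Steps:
D = 25
J(Z, w) = 25/w - Z/2 (J(Z, w) = Z/(-2) + 25/w = Z*(-1/2) + 25/w = -Z/2 + 25/w = 25/w - Z/2)
H(q, j) = 3 + (2 + q - 50/q)**2/7 (H(q, j) = 3 + (q - 2*(25/q - 1/2*2))**2/7 = 3 + (q - 2*(25/q - 1))**2/7 = 3 + (q - 2*(-1 + 25/q))**2/7 = 3 + (q + (2 - 50/q))**2/7 = 3 + (2 + q - 50/q)**2/7)
(-300 + H(-18, 34))**2 = (-300 + (3 + (1/7)*(-50 + (-18)**2 + 2*(-18))**2/(-18)**2))**2 = (-300 + (3 + (1/7)*(1/324)*(-50 + 324 - 36)**2))**2 = (-300 + (3 + (1/7)*(1/324)*238**2))**2 = (-300 + (3 + (1/7)*(1/324)*56644))**2 = (-300 + (3 + 2023/81))**2 = (-300 + 2266/81)**2 = (-22034/81)**2 = 485497156/6561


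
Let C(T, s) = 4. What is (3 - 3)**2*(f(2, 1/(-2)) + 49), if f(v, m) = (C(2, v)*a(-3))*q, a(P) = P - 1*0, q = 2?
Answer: 0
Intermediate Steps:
a(P) = P (a(P) = P + 0 = P)
f(v, m) = -24 (f(v, m) = (4*(-3))*2 = -12*2 = -24)
(3 - 3)**2*(f(2, 1/(-2)) + 49) = (3 - 3)**2*(-24 + 49) = 0**2*25 = 0*25 = 0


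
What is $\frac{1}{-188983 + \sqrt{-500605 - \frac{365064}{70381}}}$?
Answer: $- \frac{13300812523}{2513662686479678} - \frac{i \sqrt{2479765132591789}}{2513662686479678} \approx -5.2914 \cdot 10^{-6} - 1.9811 \cdot 10^{-8} i$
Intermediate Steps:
$\frac{1}{-188983 + \sqrt{-500605 - \frac{365064}{70381}}} = \frac{1}{-188983 + \sqrt{- \frac{35233445569}{70381}}} = \frac{1}{-188983 + \frac{i \sqrt{2479765132591789}}{70381}}$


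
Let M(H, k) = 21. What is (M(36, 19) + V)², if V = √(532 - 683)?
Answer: (21 + I*√151)² ≈ 290.0 + 516.1*I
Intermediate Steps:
V = I*√151 (V = √(-151) = I*√151 ≈ 12.288*I)
(M(36, 19) + V)² = (21 + I*√151)²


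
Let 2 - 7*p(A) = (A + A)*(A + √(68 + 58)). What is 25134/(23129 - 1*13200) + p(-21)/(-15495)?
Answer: 546979366/215389797 - 6*√14/5165 ≈ 2.5351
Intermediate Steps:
p(A) = 2/7 - 2*A*(A + 3*√14)/7 (p(A) = 2/7 - (A + A)*(A + √(68 + 58))/7 = 2/7 - 2*A*(A + √126)/7 = 2/7 - 2*A*(A + 3*√14)/7)
25134/(23129 - 1*13200) + p(-21)/(-15495) = 25134/(23129 - 1*13200) + (2/7 - 2/7*(-21)² - 6/7*(-21)*√14)/(-15495) = 25134/(23129 - 13200) + (2/7 - 2/7*441 + 18*√14)*(-1/15495) = 25134/9929 + (2/7 - 126 + 18*√14)*(-1/15495) = 25134*(1/9929) + (-880/7 + 18*√14)*(-1/15495) = 25134/9929 + (176/21693 - 6*√14/5165) = 546979366/215389797 - 6*√14/5165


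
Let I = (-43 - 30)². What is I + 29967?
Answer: 35296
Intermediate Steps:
I = 5329 (I = (-73)² = 5329)
I + 29967 = 5329 + 29967 = 35296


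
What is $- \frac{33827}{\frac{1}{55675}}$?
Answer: $-1883318225$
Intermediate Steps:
$- \frac{33827}{\frac{1}{55675}} = - 33827 \frac{1}{\frac{1}{55675}} = \left(-33827\right) 55675 = -1883318225$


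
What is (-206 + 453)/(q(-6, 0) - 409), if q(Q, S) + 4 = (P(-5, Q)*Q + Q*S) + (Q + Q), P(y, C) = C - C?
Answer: -247/425 ≈ -0.58118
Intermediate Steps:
P(y, C) = 0
q(Q, S) = -4 + 2*Q + Q*S (q(Q, S) = -4 + ((0*Q + Q*S) + (Q + Q)) = -4 + ((0 + Q*S) + 2*Q) = -4 + (Q*S + 2*Q) = -4 + (2*Q + Q*S) = -4 + 2*Q + Q*S)
(-206 + 453)/(q(-6, 0) - 409) = (-206 + 453)/((-4 + 2*(-6) - 6*0) - 409) = 247/((-4 - 12 + 0) - 409) = 247/(-16 - 409) = 247/(-425) = 247*(-1/425) = -247/425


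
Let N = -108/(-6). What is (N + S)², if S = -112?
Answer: 8836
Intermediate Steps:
N = 18 (N = -108*(-⅙) = 18)
(N + S)² = (18 - 112)² = (-94)² = 8836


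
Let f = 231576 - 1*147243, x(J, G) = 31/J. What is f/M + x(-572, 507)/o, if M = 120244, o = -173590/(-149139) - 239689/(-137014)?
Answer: 30386159414381361/44505791676927724 ≈ 0.68275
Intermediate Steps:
o = 59531238031/20434130946 (o = -173590*(-1/149139) - 239689*(-1/137014) = 173590/149139 + 239689/137014 = 59531238031/20434130946 ≈ 2.9133)
f = 84333 (f = 231576 - 147243 = 84333)
f/M + x(-572, 507)/o = 84333/120244 + (31/(-572))/(59531238031/20434130946) = 84333*(1/120244) + (31*(-1/572))*(20434130946/59531238031) = 84333/120244 - 31/572*20434130946/59531238031 = 84333/120244 - 316729029663/17025934076866 = 30386159414381361/44505791676927724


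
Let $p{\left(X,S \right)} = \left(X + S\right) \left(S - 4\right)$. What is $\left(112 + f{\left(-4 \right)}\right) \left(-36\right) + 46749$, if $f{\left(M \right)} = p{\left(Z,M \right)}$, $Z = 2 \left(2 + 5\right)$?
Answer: $45597$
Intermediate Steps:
$Z = 14$ ($Z = 2 \cdot 7 = 14$)
$p{\left(X,S \right)} = \left(-4 + S\right) \left(S + X\right)$ ($p{\left(X,S \right)} = \left(S + X\right) \left(-4 + S\right) = \left(-4 + S\right) \left(S + X\right)$)
$f{\left(M \right)} = -56 + M^{2} + 10 M$ ($f{\left(M \right)} = M^{2} - 4 M - 56 + M 14 = M^{2} - 4 M - 56 + 14 M = -56 + M^{2} + 10 M$)
$\left(112 + f{\left(-4 \right)}\right) \left(-36\right) + 46749 = \left(112 + \left(-56 + \left(-4\right)^{2} + 10 \left(-4\right)\right)\right) \left(-36\right) + 46749 = \left(112 - 80\right) \left(-36\right) + 46749 = 32 \left(-36\right) + 46749 = -1152 + 46749 = 45597$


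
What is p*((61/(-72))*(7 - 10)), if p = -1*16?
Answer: -122/3 ≈ -40.667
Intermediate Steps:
p = -16
p*((61/(-72))*(7 - 10)) = -16*61/(-72)*(7 - 10) = -16*61*(-1/72)*(-3) = -(-122)*(-3)/9 = -16*61/24 = -122/3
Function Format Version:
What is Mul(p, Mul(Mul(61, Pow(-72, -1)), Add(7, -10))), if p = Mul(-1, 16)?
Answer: Rational(-122, 3) ≈ -40.667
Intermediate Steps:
p = -16
Mul(p, Mul(Mul(61, Pow(-72, -1)), Add(7, -10))) = Mul(-16, Mul(Mul(61, Pow(-72, -1)), Add(7, -10))) = Mul(-16, Mul(Mul(61, Rational(-1, 72)), -3)) = Mul(-16, Mul(Rational(-61, 72), -3)) = Mul(-16, Rational(61, 24)) = Rational(-122, 3)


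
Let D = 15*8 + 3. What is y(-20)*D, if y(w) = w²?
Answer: 49200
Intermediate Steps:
D = 123 (D = 120 + 3 = 123)
y(-20)*D = (-20)²*123 = 400*123 = 49200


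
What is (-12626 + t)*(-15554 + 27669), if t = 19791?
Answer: 86803975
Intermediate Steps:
(-12626 + t)*(-15554 + 27669) = (-12626 + 19791)*(-15554 + 27669) = 7165*12115 = 86803975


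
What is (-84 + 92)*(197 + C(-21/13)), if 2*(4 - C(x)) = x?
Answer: 20988/13 ≈ 1614.5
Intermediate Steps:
C(x) = 4 - x/2
(-84 + 92)*(197 + C(-21/13)) = (-84 + 92)*(197 + (4 - (-21)/(2*13))) = 8*(197 + (4 - (-21)/(2*13))) = 8*(197 + (4 - ½*(-21/13))) = 8*(197 + (4 + 21/26)) = 8*(197 + 125/26) = 8*(5247/26) = 20988/13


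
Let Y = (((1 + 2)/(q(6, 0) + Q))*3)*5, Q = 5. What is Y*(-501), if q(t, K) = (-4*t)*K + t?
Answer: -22545/11 ≈ -2049.5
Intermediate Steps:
q(t, K) = t - 4*K*t (q(t, K) = -4*K*t + t = t - 4*K*t)
Y = 45/11 (Y = (((1 + 2)/(6*(1 - 4*0) + 5))*3)*5 = ((3/(6*(1 + 0) + 5))*3)*5 = ((3/(6*1 + 5))*3)*5 = ((3/(6 + 5))*3)*5 = ((3/11)*3)*5 = (9/11)*5 = 45/11 ≈ 4.0909)
Y*(-501) = (45/11)*(-501) = -22545/11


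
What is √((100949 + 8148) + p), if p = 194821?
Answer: 37*√222 ≈ 551.29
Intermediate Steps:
√((100949 + 8148) + p) = √((100949 + 8148) + 194821) = √(109097 + 194821) = √303918 = 37*√222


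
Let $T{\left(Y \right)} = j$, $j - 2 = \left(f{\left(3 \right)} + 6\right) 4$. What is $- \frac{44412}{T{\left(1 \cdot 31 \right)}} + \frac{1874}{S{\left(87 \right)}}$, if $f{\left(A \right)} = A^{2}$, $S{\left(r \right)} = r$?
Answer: $- \frac{1873828}{2697} \approx -694.78$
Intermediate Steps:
$j = 62$ ($j = 2 + \left(3^{2} + 6\right) 4 = 2 + \left(9 + 6\right) 4 = 2 + 15 \cdot 4 = 2 + 60 = 62$)
$T{\left(Y \right)} = 62$
$- \frac{44412}{T{\left(1 \cdot 31 \right)}} + \frac{1874}{S{\left(87 \right)}} = - \frac{44412}{62} + \frac{1874}{87} = \left(-44412\right) \frac{1}{62} + 1874 \cdot \frac{1}{87} = - \frac{22206}{31} + \frac{1874}{87} = - \frac{1873828}{2697}$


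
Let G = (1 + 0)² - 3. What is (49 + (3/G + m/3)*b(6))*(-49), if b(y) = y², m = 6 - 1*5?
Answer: -343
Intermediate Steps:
m = 1 (m = 6 - 5 = 1)
G = -2 (G = 1² - 3 = 1 - 3 = -2)
(49 + (3/G + m/3)*b(6))*(-49) = (49 + (3/(-2) + 1/3)*6²)*(-49) = (49 + (3*(-½) + 1*(⅓))*36)*(-49) = (49 + (-3/2 + ⅓)*36)*(-49) = (49 - 7/6*36)*(-49) = (49 - 42)*(-49) = 7*(-49) = -343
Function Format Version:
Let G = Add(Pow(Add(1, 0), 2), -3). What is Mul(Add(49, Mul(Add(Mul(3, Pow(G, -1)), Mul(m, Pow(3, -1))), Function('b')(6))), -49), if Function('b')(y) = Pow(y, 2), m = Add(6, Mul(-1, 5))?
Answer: -343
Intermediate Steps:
m = 1 (m = Add(6, -5) = 1)
G = -2 (G = Add(Pow(1, 2), -3) = Add(1, -3) = -2)
Mul(Add(49, Mul(Add(Mul(3, Pow(G, -1)), Mul(m, Pow(3, -1))), Function('b')(6))), -49) = Mul(Add(49, Mul(Add(Mul(3, Pow(-2, -1)), Mul(1, Pow(3, -1))), Pow(6, 2))), -49) = Mul(Add(49, Mul(Add(Mul(3, Rational(-1, 2)), Mul(1, Rational(1, 3))), 36)), -49) = Mul(Add(49, Mul(Add(Rational(-3, 2), Rational(1, 3)), 36)), -49) = Mul(Add(49, Mul(Rational(-7, 6), 36)), -49) = Mul(Add(49, -42), -49) = Mul(7, -49) = -343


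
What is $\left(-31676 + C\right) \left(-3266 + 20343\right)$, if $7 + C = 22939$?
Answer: $-149321288$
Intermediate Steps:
$C = 22932$ ($C = -7 + 22939 = 22932$)
$\left(-31676 + C\right) \left(-3266 + 20343\right) = \left(-31676 + 22932\right) \left(-3266 + 20343\right) = \left(-8744\right) 17077 = -149321288$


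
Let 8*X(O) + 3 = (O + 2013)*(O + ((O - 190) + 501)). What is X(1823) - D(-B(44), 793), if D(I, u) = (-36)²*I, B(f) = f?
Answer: 15635241/8 ≈ 1.9544e+6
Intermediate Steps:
D(I, u) = 1296*I
X(O) = -3/8 + (311 + 2*O)*(2013 + O)/8 (X(O) = -3/8 + ((O + 2013)*(O + ((O - 190) + 501)))/8 = -3/8 + ((2013 + O)*(O + ((-190 + O) + 501)))/8 = -3/8 + ((2013 + O)*(O + (311 + O)))/8 = -3/8 + ((2013 + O)*(311 + 2*O))/8 = -3/8 + ((311 + 2*O)*(2013 + O))/8 = -3/8 + (311 + 2*O)*(2013 + O)/8)
X(1823) - D(-B(44), 793) = (78255 + (¼)*1823² + (4337/8)*1823) - 1296*(-1*44) = (78255 + (¼)*3323329 + 7906351/8) - 1296*(-44) = (78255 + 3323329/4 + 7906351/8) - 1*(-57024) = 15179049/8 + 57024 = 15635241/8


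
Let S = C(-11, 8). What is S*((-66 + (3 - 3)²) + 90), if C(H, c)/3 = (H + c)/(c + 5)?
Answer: -216/13 ≈ -16.615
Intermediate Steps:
C(H, c) = 3*(H + c)/(5 + c) (C(H, c) = 3*((H + c)/(c + 5)) = 3*((H + c)/(5 + c)) = 3*(H + c)/(5 + c))
S = -9/13 (S = 3*(-11 + 8)/(5 + 8) = 3*(-3)/13 = 3*(1/13)*(-3) = -9/13 ≈ -0.69231)
S*((-66 + (3 - 3)²) + 90) = -9*((-66 + (3 - 3)²) + 90)/13 = -9*((-66 + 0²) + 90)/13 = -9*((-66 + 0) + 90)/13 = -9*(-66 + 90)/13 = -9/13*24 = -216/13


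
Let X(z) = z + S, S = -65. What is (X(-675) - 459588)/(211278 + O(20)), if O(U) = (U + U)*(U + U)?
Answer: -230164/106439 ≈ -2.1624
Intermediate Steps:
O(U) = 4*U² (O(U) = (2*U)*(2*U) = 4*U²)
X(z) = -65 + z (X(z) = z - 65 = -65 + z)
(X(-675) - 459588)/(211278 + O(20)) = ((-65 - 675) - 459588)/(211278 + 4*20²) = (-740 - 459588)/(211278 + 4*400) = -460328/(211278 + 1600) = -460328/212878 = -460328*1/212878 = -230164/106439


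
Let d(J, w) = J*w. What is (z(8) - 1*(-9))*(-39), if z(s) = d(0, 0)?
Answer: -351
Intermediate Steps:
z(s) = 0 (z(s) = 0*0 = 0)
(z(8) - 1*(-9))*(-39) = (0 - 1*(-9))*(-39) = (0 + 9)*(-39) = 9*(-39) = -351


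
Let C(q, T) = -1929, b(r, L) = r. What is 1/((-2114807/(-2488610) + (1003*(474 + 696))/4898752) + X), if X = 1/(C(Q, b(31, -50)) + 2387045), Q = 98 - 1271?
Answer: 1817321727047506720/1979695302076338909 ≈ 0.91798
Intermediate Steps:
Q = -1173
X = 1/2385116 (X = 1/(-1929 + 2387045) = 1/2385116 ≈ 4.1927e-7)
1/((-2114807/(-2488610) + (1003*(474 + 696))/4898752) + X) = 1/((-2114807/(-2488610) + (1003*(474 + 696))/4898752) + 1/2385116) = 1/((-2114807*(-1/2488610) + (1003*1170)*(1/4898752)) + 1/2385116) = 1/((2114807/2488610 + 1173510*(1/4898752)) + 1/2385116) = 1/((2114807/2488610 + 586755/2449376) + 1/2385116) = 1/(3320080935491/3047770803680 + 1/2385116) = 1/(1979695302076338909/1817321727047506720) = 1817321727047506720/1979695302076338909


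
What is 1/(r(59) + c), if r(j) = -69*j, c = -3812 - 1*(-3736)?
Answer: -1/4147 ≈ -0.00024114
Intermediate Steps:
c = -76 (c = -3812 + 3736 = -76)
1/(r(59) + c) = 1/(-69*59 - 76) = 1/(-4071 - 76) = 1/(-4147) = -1/4147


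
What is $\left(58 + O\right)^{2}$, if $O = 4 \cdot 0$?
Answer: $3364$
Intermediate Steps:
$O = 0$
$\left(58 + O\right)^{2} = \left(58 + 0\right)^{2} = 58^{2} = 3364$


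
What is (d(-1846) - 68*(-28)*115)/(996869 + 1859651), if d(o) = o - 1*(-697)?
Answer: 217811/2856520 ≈ 0.076250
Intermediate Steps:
d(o) = 697 + o (d(o) = o + 697 = 697 + o)
(d(-1846) - 68*(-28)*115)/(996869 + 1859651) = ((697 - 1846) - 68*(-28)*115)/(996869 + 1859651) = (-1149 + 1904*115)/2856520 = (-1149 + 218960)*(1/2856520) = 217811*(1/2856520) = 217811/2856520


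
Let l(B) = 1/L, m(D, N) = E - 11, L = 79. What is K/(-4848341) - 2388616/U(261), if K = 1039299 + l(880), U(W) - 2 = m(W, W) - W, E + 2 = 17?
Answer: 914864229319814/97669829445 ≈ 9366.9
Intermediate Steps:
E = 15 (E = -2 + 17 = 15)
m(D, N) = 4 (m(D, N) = 15 - 11 = 4)
l(B) = 1/79
U(W) = 6 - W (U(W) = 2 + (4 - W) = 6 - W)
K = 82104622/79 (K = 1039299 + 1/79 = 82104622/79 ≈ 1.0393e+6)
K/(-4848341) - 2388616/U(261) = (82104622/79)/(-4848341) - 2388616/(6 - 1*261) = (82104622/79)*(-1/4848341) - 2388616/(6 - 261) = -82104622/383018939 - 2388616/(-255) = -82104622/383018939 - 2388616*(-1/255) = -82104622/383018939 + 2388616/255 = 914864229319814/97669829445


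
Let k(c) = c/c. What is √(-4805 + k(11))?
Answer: 2*I*√1201 ≈ 69.311*I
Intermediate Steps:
k(c) = 1
√(-4805 + k(11)) = √(-4805 + 1) = √(-4804) = 2*I*√1201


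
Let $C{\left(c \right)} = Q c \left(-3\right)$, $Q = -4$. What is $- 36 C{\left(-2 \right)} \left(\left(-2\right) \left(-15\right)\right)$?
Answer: $25920$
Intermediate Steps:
$C{\left(c \right)} = 12 c$ ($C{\left(c \right)} = - 4 c \left(-3\right) = 12 c$)
$- 36 C{\left(-2 \right)} \left(\left(-2\right) \left(-15\right)\right) = - 36 \cdot 12 \left(-2\right) \left(\left(-2\right) \left(-15\right)\right) = \left(-36\right) \left(-24\right) 30 = 864 \cdot 30 = 25920$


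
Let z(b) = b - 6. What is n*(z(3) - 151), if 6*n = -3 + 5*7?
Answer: -2464/3 ≈ -821.33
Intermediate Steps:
z(b) = -6 + b
n = 16/3 (n = (-3 + 5*7)/6 = (-3 + 35)/6 = (1/6)*32 = 16/3 ≈ 5.3333)
n*(z(3) - 151) = 16*((-6 + 3) - 151)/3 = 16*(-3 - 151)/3 = (16/3)*(-154) = -2464/3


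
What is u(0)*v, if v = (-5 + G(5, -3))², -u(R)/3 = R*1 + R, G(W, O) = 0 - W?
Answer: 0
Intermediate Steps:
G(W, O) = -W
u(R) = -6*R (u(R) = -3*(R*1 + R) = -3*(R + R) = -6*R)
v = 100 (v = (-5 - 1*5)² = (-5 - 5)² = (-10)² = 100)
u(0)*v = -6*0*100 = 0*100 = 0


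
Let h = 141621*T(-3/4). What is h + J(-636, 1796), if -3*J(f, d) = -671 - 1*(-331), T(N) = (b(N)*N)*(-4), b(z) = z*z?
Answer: 11476741/48 ≈ 2.3910e+5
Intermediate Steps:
b(z) = z²
T(N) = -4*N³ (T(N) = (N²*N)*(-4) = N³*(-4) = -4*N³)
J(f, d) = 340/3 (J(f, d) = -(-671 - 1*(-331))/3 = -(-671 + 331)/3 = -⅓*(-340) = 340/3)
h = 3823767/16 (h = 141621*(-4*(-3/4)³) = 141621*(-4*(-3*¼)³) = 141621*(-4*(-¾)³) = 141621*(-4*(-27/64)) = 141621*(27/16) = 3823767/16 ≈ 2.3899e+5)
h + J(-636, 1796) = 3823767/16 + 340/3 = 11476741/48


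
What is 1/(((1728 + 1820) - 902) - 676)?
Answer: 1/1970 ≈ 0.00050761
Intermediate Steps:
1/(((1728 + 1820) - 902) - 676) = 1/((3548 - 902) - 676) = 1/(2646 - 676) = 1/1970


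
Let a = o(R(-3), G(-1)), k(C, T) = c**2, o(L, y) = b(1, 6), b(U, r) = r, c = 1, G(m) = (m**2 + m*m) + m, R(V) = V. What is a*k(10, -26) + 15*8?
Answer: 126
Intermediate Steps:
G(m) = m + 2*m**2 (G(m) = (m**2 + m**2) + m = 2*m**2 + m = m + 2*m**2)
o(L, y) = 6
k(C, T) = 1 (k(C, T) = 1**2 = 1)
a = 6
a*k(10, -26) + 15*8 = 6*1 + 15*8 = 6 + 120 = 126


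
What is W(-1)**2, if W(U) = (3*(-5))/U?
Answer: 225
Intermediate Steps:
W(U) = -15/U
W(-1)**2 = (-15/(-1))**2 = (-15*(-1))**2 = 15**2 = 225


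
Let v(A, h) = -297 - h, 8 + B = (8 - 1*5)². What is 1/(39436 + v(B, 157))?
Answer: 1/38982 ≈ 2.5653e-5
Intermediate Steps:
B = 1 (B = -8 + (8 - 1*5)² = -8 + (8 - 5)² = -8 + 3² = -8 + 9 = 1)
1/(39436 + v(B, 157)) = 1/(39436 + (-297 - 1*157)) = 1/(39436 + (-297 - 157)) = 1/(39436 - 454) = 1/38982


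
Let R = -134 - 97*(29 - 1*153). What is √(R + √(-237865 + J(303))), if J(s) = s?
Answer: √(11894 + I*√237562) ≈ 109.08 + 2.2341*I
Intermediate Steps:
R = 11894 (R = -134 - 97*(29 - 153) = -134 - 97*(-124) = -134 + 12028 = 11894)
√(R + √(-237865 + J(303))) = √(11894 + √(-237865 + 303)) = √(11894 + √(-237562)) = √(11894 + I*√237562)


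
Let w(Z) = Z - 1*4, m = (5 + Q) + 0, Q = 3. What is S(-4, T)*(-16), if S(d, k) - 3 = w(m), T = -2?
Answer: -112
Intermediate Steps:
m = 8 (m = (5 + 3) + 0 = 8 + 0 = 8)
w(Z) = -4 + Z (w(Z) = Z - 4 = -4 + Z)
S(d, k) = 7 (S(d, k) = 3 + (-4 + 8) = 3 + 4 = 7)
S(-4, T)*(-16) = 7*(-16) = -112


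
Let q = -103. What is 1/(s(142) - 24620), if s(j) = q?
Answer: -1/24723 ≈ -4.0448e-5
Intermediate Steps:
s(j) = -103
1/(s(142) - 24620) = 1/(-103 - 24620) = 1/(-24723) = -1/24723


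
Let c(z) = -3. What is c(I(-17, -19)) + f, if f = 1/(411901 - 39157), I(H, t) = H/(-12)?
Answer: -1118231/372744 ≈ -3.0000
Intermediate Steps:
I(H, t) = -H/12 (I(H, t) = H*(-1/12) = -H/12)
f = 1/372744 ≈ 2.6828e-6
c(I(-17, -19)) + f = -3 + 1/372744 = -1118231/372744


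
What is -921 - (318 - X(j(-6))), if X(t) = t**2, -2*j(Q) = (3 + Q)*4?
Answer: -1203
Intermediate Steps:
j(Q) = -6 - 2*Q (j(Q) = -(3 + Q)*4/2 = -(12 + 4*Q)/2 = -6 - 2*Q)
-921 - (318 - X(j(-6))) = -921 - (318 - (-6 - 2*(-6))**2) = -921 - (318 - (-6 + 12)**2) = -921 - (318 - 1*6**2) = -921 - (318 - 1*36) = -921 - (318 - 36) = -921 - 1*282 = -921 - 282 = -1203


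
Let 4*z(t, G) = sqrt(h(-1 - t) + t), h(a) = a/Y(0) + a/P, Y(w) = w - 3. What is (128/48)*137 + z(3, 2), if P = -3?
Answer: 1096/3 + sqrt(51)/12 ≈ 365.93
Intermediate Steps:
Y(w) = -3 + w
h(a) = -2*a/3 (h(a) = a/(-3 + 0) + a/(-3) = a/(-3) + a*(-1/3) = a*(-1/3) - a/3 = -a/3 - a/3 = -2*a/3)
z(t, G) = sqrt(2/3 + 5*t/3)/4 (z(t, G) = sqrt(-2*(-1 - t)/3 + t)/4 = sqrt((2/3 + 2*t/3) + t)/4 = sqrt(2/3 + 5*t/3)/4)
(128/48)*137 + z(3, 2) = (128/48)*137 + sqrt(6 + 15*3)/12 = (128*(1/48))*137 + sqrt(6 + 45)/12 = (8/3)*137 + sqrt(51)/12 = 1096/3 + sqrt(51)/12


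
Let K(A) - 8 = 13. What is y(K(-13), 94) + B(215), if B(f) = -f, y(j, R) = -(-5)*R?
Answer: 255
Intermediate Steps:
K(A) = 21 (K(A) = 8 + 13 = 21)
y(j, R) = 5*R
y(K(-13), 94) + B(215) = 5*94 - 1*215 = 470 - 215 = 255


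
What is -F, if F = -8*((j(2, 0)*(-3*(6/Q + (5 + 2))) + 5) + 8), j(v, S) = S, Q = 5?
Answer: 104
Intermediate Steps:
F = -104 (F = -8*((0*(-3*(6/5 + (5 + 2))) + 5) + 8) = -8*((0*(-3*(6*(⅕) + 7)) + 5) + 8) = -8*((0*(-3*(6/5 + 7)) + 5) + 8) = -8*((0*(-3*41/5) + 5) + 8) = -8*((0*(-123/5) + 5) + 8) = -8*((0 + 5) + 8) = -8*(5 + 8) = -8*13 = -104)
-F = -1*(-104) = 104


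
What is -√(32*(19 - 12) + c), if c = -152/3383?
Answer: -2*√640774030/3383 ≈ -14.965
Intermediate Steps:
c = -152/3383 (c = -152*1/3383 = -152/3383 ≈ -0.044931)
-√(32*(19 - 12) + c) = -√(32*(19 - 12) - 152/3383) = -√(32*7 - 152/3383) = -√(224 - 152/3383) = -√(757640/3383) = -2*√640774030/3383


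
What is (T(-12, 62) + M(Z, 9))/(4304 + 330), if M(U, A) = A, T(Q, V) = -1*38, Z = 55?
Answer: -29/4634 ≈ -0.0062581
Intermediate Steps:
T(Q, V) = -38
(T(-12, 62) + M(Z, 9))/(4304 + 330) = (-38 + 9)/(4304 + 330) = -29/4634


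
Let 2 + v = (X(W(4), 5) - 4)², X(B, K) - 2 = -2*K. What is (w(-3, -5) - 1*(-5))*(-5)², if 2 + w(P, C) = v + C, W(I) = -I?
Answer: 3500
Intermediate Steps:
X(B, K) = 2 - 2*K
v = 142 (v = -2 + ((2 - 2*5) - 4)² = -2 + ((2 - 10) - 4)² = -2 + (-8 - 4)² = -2 + (-12)² = -2 + 144 = 142)
w(P, C) = 140 + C (w(P, C) = -2 + (142 + C) = 140 + C)
(w(-3, -5) - 1*(-5))*(-5)² = ((140 - 5) - 1*(-5))*(-5)² = (135 + 5)*25 = 140*25 = 3500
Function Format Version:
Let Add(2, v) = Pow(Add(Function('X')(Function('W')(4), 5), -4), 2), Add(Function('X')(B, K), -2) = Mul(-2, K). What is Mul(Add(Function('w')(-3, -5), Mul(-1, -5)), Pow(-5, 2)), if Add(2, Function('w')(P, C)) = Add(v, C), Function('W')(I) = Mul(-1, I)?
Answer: 3500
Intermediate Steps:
Function('X')(B, K) = Add(2, Mul(-2, K))
v = 142 (v = Add(-2, Pow(Add(Add(2, Mul(-2, 5)), -4), 2)) = Add(-2, Pow(Add(Add(2, -10), -4), 2)) = Add(-2, Pow(Add(-8, -4), 2)) = Add(-2, Pow(-12, 2)) = Add(-2, 144) = 142)
Function('w')(P, C) = Add(140, C) (Function('w')(P, C) = Add(-2, Add(142, C)) = Add(140, C))
Mul(Add(Function('w')(-3, -5), Mul(-1, -5)), Pow(-5, 2)) = Mul(Add(Add(140, -5), Mul(-1, -5)), Pow(-5, 2)) = Mul(Add(135, 5), 25) = Mul(140, 25) = 3500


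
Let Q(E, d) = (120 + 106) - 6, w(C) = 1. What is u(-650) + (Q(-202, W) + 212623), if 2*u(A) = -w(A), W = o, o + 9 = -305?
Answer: 425685/2 ≈ 2.1284e+5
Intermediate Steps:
o = -314 (o = -9 - 305 = -314)
W = -314
u(A) = -½ (u(A) = (-1*1)/2 = (½)*(-1) = -½)
Q(E, d) = 220 (Q(E, d) = 226 - 6 = 220)
u(-650) + (Q(-202, W) + 212623) = -½ + (220 + 212623) = -½ + 212843 = 425685/2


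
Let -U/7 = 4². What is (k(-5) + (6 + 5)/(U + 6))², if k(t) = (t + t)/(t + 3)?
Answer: 269361/11236 ≈ 23.973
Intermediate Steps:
k(t) = 2*t/(3 + t) (k(t) = (2*t)/(3 + t) = 2*t/(3 + t))
U = -112 (U = -7*4² = -7*16 = -112)
(k(-5) + (6 + 5)/(U + 6))² = (2*(-5)/(3 - 5) + (6 + 5)/(-112 + 6))² = (2*(-5)/(-2) + 11/(-106))² = (2*(-5)*(-½) + 11*(-1/106))² = (5 - 11/106)² = (519/106)² = 269361/11236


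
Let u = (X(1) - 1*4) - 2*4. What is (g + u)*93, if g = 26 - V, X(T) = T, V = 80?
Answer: -6045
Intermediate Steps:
g = -54 (g = 26 - 1*80 = 26 - 80 = -54)
u = -11 (u = (1 - 1*4) - 2*4 = (1 - 4) - 8 = -3 - 8 = -11)
(g + u)*93 = (-54 - 11)*93 = -65*93 = -6045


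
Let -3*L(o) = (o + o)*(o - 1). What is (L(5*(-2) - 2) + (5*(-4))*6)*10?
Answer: -2240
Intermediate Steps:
L(o) = -2*o*(-1 + o)/3 (L(o) = -(o + o)*(o - 1)/3 = -2*o*(-1 + o)/3)
(L(5*(-2) - 2) + (5*(-4))*6)*10 = (2*(5*(-2) - 2)*(1 - (5*(-2) - 2))/3 + (5*(-4))*6)*10 = (2*(-10 - 2)*(1 - (-10 - 2))/3 - 20*6)*10 = ((⅔)*(-12)*(1 - 1*(-12)) - 120)*10 = ((⅔)*(-12)*(1 + 12) - 120)*10 = ((⅔)*(-12)*13 - 120)*10 = (-104 - 120)*10 = -224*10 = -2240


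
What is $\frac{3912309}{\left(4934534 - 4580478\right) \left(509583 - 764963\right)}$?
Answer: $- \frac{3912309}{90418821280} \approx -4.3269 \cdot 10^{-5}$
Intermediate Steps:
$\frac{3912309}{\left(4934534 - 4580478\right) \left(509583 - 764963\right)} = \frac{3912309}{354056 \left(-255380\right)} = \frac{3912309}{-90418821280} = 3912309 \left(- \frac{1}{90418821280}\right) = - \frac{3912309}{90418821280}$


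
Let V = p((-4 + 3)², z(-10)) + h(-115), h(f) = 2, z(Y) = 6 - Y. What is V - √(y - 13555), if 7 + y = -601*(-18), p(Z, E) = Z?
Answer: 3 - 14*I*√14 ≈ 3.0 - 52.383*I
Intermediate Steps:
y = 10811 (y = -7 - 601*(-18) = -7 + 10818 = 10811)
V = 3 (V = (-4 + 3)² + 2 = (-1)² + 2 = 1 + 2 = 3)
V - √(y - 13555) = 3 - √(10811 - 13555) = 3 - √(-2744) = 3 - 14*I*√14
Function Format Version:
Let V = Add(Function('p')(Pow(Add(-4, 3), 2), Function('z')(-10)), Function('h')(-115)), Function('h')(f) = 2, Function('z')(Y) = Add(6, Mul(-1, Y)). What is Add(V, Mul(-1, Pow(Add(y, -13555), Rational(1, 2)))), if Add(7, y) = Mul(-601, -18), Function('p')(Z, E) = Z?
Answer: Add(3, Mul(-14, I, Pow(14, Rational(1, 2)))) ≈ Add(3.0000, Mul(-52.383, I))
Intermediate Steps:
y = 10811 (y = Add(-7, Mul(-601, -18)) = Add(-7, 10818) = 10811)
V = 3 (V = Add(Pow(Add(-4, 3), 2), 2) = Add(Pow(-1, 2), 2) = Add(1, 2) = 3)
Add(V, Mul(-1, Pow(Add(y, -13555), Rational(1, 2)))) = Add(3, Mul(-1, Pow(Add(10811, -13555), Rational(1, 2)))) = Add(3, Mul(-1, Pow(-2744, Rational(1, 2)))) = Add(3, Mul(-1, Mul(14, I, Pow(14, Rational(1, 2))))) = Add(3, Mul(-14, I, Pow(14, Rational(1, 2))))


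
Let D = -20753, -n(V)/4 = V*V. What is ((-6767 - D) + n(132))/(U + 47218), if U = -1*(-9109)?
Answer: -55710/56327 ≈ -0.98905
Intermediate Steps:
n(V) = -4*V**2 (n(V) = -4*V*V = -4*V**2)
U = 9109
((-6767 - D) + n(132))/(U + 47218) = ((-6767 - 1*(-20753)) - 4*132**2)/(9109 + 47218) = ((-6767 + 20753) - 4*17424)/56327 = (13986 - 69696)*(1/56327) = -55710*1/56327 = -55710/56327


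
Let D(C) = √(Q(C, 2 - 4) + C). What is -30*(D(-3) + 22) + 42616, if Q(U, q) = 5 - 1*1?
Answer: 41926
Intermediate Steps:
Q(U, q) = 4 (Q(U, q) = 5 - 1 = 4)
D(C) = √(4 + C)
-30*(D(-3) + 22) + 42616 = -30*(√(4 - 3) + 22) + 42616 = -30*(√1 + 22) + 42616 = -30*(1 + 22) + 42616 = -30*23 + 42616 = -690 + 42616 = 41926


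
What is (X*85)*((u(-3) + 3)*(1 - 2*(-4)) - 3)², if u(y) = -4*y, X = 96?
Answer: 142179840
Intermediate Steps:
(X*85)*((u(-3) + 3)*(1 - 2*(-4)) - 3)² = (96*85)*((-4*(-3) + 3)*(1 - 2*(-4)) - 3)² = 8160*((12 + 3)*(1 - 1*(-8)) - 3)² = 8160*(15*(1 + 8) - 3)² = 8160*(15*9 - 3)² = 8160*(135 - 3)² = 8160*132² = 8160*17424 = 142179840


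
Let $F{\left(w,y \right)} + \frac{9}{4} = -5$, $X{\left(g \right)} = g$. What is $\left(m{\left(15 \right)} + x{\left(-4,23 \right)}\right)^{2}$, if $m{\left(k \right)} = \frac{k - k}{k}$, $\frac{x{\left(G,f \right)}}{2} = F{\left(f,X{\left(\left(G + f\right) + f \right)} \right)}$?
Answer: $\frac{841}{4} \approx 210.25$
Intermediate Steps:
$F{\left(w,y \right)} = - \frac{29}{4}$ ($F{\left(w,y \right)} = - \frac{9}{4} - 5 = - \frac{29}{4}$)
$x{\left(G,f \right)} = - \frac{29}{2}$ ($x{\left(G,f \right)} = 2 \left(- \frac{29}{4}\right) = - \frac{29}{2}$)
$m{\left(k \right)} = 0$ ($m{\left(k \right)} = \frac{0}{k} = 0$)
$\left(m{\left(15 \right)} + x{\left(-4,23 \right)}\right)^{2} = \left(0 - \frac{29}{2}\right)^{2} = \left(- \frac{29}{2}\right)^{2} = \frac{841}{4}$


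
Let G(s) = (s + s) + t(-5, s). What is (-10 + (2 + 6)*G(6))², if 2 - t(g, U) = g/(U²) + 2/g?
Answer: 22886656/2025 ≈ 11302.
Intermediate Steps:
t(g, U) = 2 - 2/g - g/U² (t(g, U) = 2 - (g/(U²) + 2/g) = 2 - (g/U² + 2/g) = 2 - (2/g + g/U²) = 2 + (-2/g - g/U²) = 2 - 2/g - g/U²)
G(s) = 12/5 + 2*s + 5/s² (G(s) = (s + s) + (2 - 2/(-5) - 1*(-5)/s²) = 2*s + (2 - 2*(-⅕) + 5/s²) = 2*s + (2 + ⅖ + 5/s²) = 2*s + (12/5 + 5/s²) = 12/5 + 2*s + 5/s²)
(-10 + (2 + 6)*G(6))² = (-10 + (2 + 6)*(12/5 + 2*6 + 5/6²))² = (-10 + 8*(12/5 + 12 + 5*(1/36)))² = (-10 + 8*(12/5 + 12 + 5/36))² = (-10 + 8*(2617/180))² = (-10 + 5234/45)² = (4784/45)² = 22886656/2025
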